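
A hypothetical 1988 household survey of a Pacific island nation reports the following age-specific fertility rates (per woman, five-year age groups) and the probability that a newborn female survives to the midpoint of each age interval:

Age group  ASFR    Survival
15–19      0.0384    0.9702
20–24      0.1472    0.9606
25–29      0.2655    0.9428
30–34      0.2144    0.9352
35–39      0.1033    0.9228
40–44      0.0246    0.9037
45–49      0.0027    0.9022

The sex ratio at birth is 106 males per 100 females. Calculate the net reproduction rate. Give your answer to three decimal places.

Proportion female at birth = 100 / (100 + 106) = 0.48544.
Each age group contributes 5 × ASFR × survival:
  15–19: 5 × 0.0384 × 0.9702 = 0.18628
  20–24: 5 × 0.1472 × 0.9606 = 0.70700
  25–29: 5 × 0.2655 × 0.9428 = 1.25157
  30–34: 5 × 0.2144 × 0.9352 = 1.00253
  35–39: 5 × 0.1033 × 0.9228 = 0.47663
  40–44: 5 × 0.0246 × 0.9037 = 0.11116
  45–49: 5 × 0.0027 × 0.9022 = 0.01218
Sum = 3.74735
NRR = 0.48544 × 3.74735 = 1.81911

1.819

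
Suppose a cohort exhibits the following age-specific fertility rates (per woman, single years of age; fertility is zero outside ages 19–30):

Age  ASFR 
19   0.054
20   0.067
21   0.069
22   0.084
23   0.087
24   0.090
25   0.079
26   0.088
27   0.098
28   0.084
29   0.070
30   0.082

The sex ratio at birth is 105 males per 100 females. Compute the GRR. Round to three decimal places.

0.464

Proportion female at birth = 100 / (100 + 105) = 0.48780.
Sum of ASFRs = 0.054 + 0.067 + 0.069 + 0.084 + 0.087 + 0.090 + 0.079 + 0.088 + 0.098 + 0.084 + 0.070 + 0.082 = 0.952
TFR = 0.952
GRR = 0.48780 × 0.952 = 0.46439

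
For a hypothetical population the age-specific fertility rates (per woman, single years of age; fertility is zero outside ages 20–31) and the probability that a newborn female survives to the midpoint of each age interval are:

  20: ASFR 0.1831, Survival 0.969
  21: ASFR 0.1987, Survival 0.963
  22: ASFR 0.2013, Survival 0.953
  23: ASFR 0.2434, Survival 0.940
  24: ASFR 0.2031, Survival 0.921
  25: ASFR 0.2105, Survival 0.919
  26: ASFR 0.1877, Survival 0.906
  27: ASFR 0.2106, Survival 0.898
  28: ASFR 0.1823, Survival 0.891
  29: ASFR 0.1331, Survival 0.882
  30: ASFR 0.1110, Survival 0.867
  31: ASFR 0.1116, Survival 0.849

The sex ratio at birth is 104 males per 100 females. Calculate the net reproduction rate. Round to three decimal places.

0.980

Proportion female at birth = 100 / (100 + 104) = 0.49020.
Weighting each age-specific rate by interval width and survival:
  20: 1 × 0.1831 × 0.969 = 0.17742
  21: 1 × 0.1987 × 0.963 = 0.19135
  22: 1 × 0.2013 × 0.953 = 0.19184
  23: 1 × 0.2434 × 0.940 = 0.22880
  24: 1 × 0.2031 × 0.921 = 0.18706
  25: 1 × 0.2105 × 0.919 = 0.19345
  26: 1 × 0.1877 × 0.906 = 0.17006
  27: 1 × 0.2106 × 0.898 = 0.18912
  28: 1 × 0.1823 × 0.891 = 0.16243
  29: 1 × 0.1331 × 0.882 = 0.11739
  30: 1 × 0.1110 × 0.867 = 0.09624
  31: 1 × 0.1116 × 0.849 = 0.09475
Sum = 1.99991
NRR = 0.49020 × 1.99991 = 0.98036
With NRR below 1 the population is below replacement fertility.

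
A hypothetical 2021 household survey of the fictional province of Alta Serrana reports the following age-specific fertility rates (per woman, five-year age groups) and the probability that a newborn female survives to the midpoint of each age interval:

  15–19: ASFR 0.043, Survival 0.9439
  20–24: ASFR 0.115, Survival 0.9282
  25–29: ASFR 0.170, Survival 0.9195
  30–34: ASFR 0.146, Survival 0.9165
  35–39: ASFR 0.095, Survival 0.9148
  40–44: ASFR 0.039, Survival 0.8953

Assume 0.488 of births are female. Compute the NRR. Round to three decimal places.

1.365

Proportion female at birth = 0.488.
Each age group contributes 5 × ASFR × survival:
  15–19: 5 × 0.043 × 0.9439 = 0.20294
  20–24: 5 × 0.115 × 0.9282 = 0.53372
  25–29: 5 × 0.170 × 0.9195 = 0.78158
  30–34: 5 × 0.146 × 0.9165 = 0.66905
  35–39: 5 × 0.095 × 0.9148 = 0.43453
  40–44: 5 × 0.039 × 0.8953 = 0.17458
Sum = 2.79640
NRR = 0.488 × 2.79640 = 1.36464
An NRR exceeding 1 indicates intrinsic growth under these rates.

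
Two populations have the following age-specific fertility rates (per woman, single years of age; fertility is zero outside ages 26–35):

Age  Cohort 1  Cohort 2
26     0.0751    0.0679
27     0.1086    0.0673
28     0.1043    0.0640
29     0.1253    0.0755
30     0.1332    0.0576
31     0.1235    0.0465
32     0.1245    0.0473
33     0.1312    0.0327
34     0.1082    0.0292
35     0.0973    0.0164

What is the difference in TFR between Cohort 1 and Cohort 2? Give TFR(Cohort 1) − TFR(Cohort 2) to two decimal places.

0.63

Cohort 1:
  Sum of ASFRs = 0.0751 + 0.1086 + 0.1043 + 0.1253 + 0.1332 + 0.1235 + 0.1245 + 0.1312 + 0.1082 + 0.0973 = 1.1312
  TFR = 1.1312
Cohort 2:
  Sum of ASFRs = 0.0679 + 0.0673 + 0.0640 + 0.0755 + 0.0576 + 0.0465 + 0.0473 + 0.0327 + 0.0292 + 0.0164 = 0.5044
  TFR = 0.5044
Difference = 1.1312 − 0.5044 = 0.6268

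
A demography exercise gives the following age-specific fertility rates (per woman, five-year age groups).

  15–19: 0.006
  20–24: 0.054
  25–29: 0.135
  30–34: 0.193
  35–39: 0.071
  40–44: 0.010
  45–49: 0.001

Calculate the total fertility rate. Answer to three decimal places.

Sum of ASFRs = 0.006 + 0.054 + 0.135 + 0.193 + 0.071 + 0.010 + 0.001 = 0.470
TFR = 5 × 0.470 = 2.35

2.350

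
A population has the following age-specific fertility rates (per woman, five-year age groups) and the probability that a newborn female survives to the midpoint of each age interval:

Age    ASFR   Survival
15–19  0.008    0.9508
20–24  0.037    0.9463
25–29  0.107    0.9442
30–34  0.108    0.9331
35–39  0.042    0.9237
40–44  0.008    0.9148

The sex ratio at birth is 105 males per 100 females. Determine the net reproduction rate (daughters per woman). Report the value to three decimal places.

0.709

Proportion female at birth = 100 / (100 + 105) = 0.48780.
Survival-weighted fertility by age (5·fₓ·Sₓ):
  15–19: 5 × 0.008 × 0.9508 = 0.03803
  20–24: 5 × 0.037 × 0.9463 = 0.17507
  25–29: 5 × 0.107 × 0.9442 = 0.50515
  30–34: 5 × 0.108 × 0.9331 = 0.50387
  35–39: 5 × 0.042 × 0.9237 = 0.19398
  40–44: 5 × 0.008 × 0.9148 = 0.03659
Sum = 1.45269
NRR = 0.48780 × 1.45269 = 0.70862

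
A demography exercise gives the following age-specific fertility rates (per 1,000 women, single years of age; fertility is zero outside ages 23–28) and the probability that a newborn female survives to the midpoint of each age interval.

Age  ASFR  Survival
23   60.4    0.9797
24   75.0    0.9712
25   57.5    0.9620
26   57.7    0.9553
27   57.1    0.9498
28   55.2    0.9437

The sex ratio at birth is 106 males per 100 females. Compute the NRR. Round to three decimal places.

Proportion female at birth = 100 / (100 + 106) = 0.48544.
Per-age-group product (1 × ASFR × survival probability):
  23: 1 × 60.4/1000 × 0.9797 = 0.05917
  24: 1 × 75.0/1000 × 0.9712 = 0.07284
  25: 1 × 57.5/1000 × 0.9620 = 0.05532
  26: 1 × 57.7/1000 × 0.9553 = 0.05512
  27: 1 × 57.1/1000 × 0.9498 = 0.05423
  28: 1 × 55.2/1000 × 0.9437 = 0.05209
Sum = 0.34877
NRR = 0.48544 × 0.34877 = 0.16931

0.169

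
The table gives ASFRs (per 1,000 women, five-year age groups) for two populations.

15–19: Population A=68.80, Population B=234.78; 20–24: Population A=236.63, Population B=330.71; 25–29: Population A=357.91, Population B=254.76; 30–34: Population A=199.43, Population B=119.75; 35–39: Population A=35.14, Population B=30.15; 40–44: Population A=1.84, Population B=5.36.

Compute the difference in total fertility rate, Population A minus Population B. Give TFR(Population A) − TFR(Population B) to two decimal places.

Population A:
  Sum of ASFRs = 68.80 + 236.63 + 357.91 + 199.43 + 35.14 + 1.84 = 899.75
  TFR = 5 × 899.75 / 1000 = 4.49875
Population B:
  Sum of ASFRs = 234.78 + 330.71 + 254.76 + 119.75 + 30.15 + 5.36 = 975.51
  TFR = 5 × 975.51 / 1000 = 4.87755
Difference = 4.49875 − 4.87755 = -0.3788

-0.38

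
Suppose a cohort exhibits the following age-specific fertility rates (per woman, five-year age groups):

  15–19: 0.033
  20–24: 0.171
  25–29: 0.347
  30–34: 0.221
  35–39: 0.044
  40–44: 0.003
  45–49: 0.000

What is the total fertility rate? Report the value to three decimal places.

Sum of ASFRs = 0.033 + 0.171 + 0.347 + 0.221 + 0.044 + 0.003 + 0.000 = 0.819
TFR = 5 × 0.819 = 4.095

4.095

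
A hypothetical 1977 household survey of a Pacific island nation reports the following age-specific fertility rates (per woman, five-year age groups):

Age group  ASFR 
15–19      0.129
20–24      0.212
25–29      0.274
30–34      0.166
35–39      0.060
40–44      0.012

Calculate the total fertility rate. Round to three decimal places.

Sum of ASFRs = 0.129 + 0.212 + 0.274 + 0.166 + 0.060 + 0.012 = 0.853
TFR = 5 × 0.853 = 4.265

4.265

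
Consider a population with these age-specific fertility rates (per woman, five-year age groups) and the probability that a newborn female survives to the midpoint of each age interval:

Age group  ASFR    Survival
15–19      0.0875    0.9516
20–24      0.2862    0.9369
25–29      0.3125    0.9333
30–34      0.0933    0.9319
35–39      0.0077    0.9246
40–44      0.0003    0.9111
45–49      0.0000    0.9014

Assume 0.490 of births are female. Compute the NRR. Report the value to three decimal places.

Proportion female at birth = 0.490.
Each age group contributes 5 × ASFR × survival:
  15–19: 5 × 0.0875 × 0.9516 = 0.41633
  20–24: 5 × 0.2862 × 0.9369 = 1.34070
  25–29: 5 × 0.3125 × 0.9333 = 1.45828
  30–34: 5 × 0.0933 × 0.9319 = 0.43473
  35–39: 5 × 0.0077 × 0.9246 = 0.03560
  40–44: 5 × 0.0003 × 0.9111 = 0.00137
  45–49: 5 × 0.0000 × 0.9014 = 0.00000
Sum = 3.68701
NRR = 0.490 × 3.68701 = 1.80663
NRR > 1, so each generation more than replaces itself.

1.807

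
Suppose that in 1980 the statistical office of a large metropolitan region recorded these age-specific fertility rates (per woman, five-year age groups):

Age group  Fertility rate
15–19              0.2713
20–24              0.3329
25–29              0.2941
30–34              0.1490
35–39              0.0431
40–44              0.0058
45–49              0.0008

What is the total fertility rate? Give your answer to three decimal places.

5.485

Sum of ASFRs = 0.2713 + 0.3329 + 0.2941 + 0.1490 + 0.0431 + 0.0058 + 0.0008 = 1.0970
TFR = 5 × 1.0970 = 5.485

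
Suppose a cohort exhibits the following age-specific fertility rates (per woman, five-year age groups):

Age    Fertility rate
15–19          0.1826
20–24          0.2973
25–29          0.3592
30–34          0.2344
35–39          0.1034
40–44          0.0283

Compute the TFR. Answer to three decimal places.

6.026

Sum of ASFRs = 0.1826 + 0.2973 + 0.3592 + 0.2344 + 0.1034 + 0.0283 = 1.2052
TFR = 5 × 1.2052 = 6.026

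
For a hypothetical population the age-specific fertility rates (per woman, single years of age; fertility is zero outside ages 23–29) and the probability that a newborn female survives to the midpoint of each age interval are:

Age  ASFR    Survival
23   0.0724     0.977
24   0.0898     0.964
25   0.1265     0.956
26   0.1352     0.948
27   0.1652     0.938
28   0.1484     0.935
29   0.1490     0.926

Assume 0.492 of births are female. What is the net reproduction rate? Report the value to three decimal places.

Proportion female at birth = 0.492.
Survival-weighted fertility by age (1·fₓ·Sₓ):
  23: 1 × 0.0724 × 0.977 = 0.07073
  24: 1 × 0.0898 × 0.964 = 0.08657
  25: 1 × 0.1265 × 0.956 = 0.12093
  26: 1 × 0.1352 × 0.948 = 0.12817
  27: 1 × 0.1652 × 0.938 = 0.15496
  28: 1 × 0.1484 × 0.935 = 0.13875
  29: 1 × 0.1490 × 0.926 = 0.13797
Sum = 0.83808
NRR = 0.492 × 0.83808 = 0.41234
With NRR below 1 the population is below replacement fertility.

0.412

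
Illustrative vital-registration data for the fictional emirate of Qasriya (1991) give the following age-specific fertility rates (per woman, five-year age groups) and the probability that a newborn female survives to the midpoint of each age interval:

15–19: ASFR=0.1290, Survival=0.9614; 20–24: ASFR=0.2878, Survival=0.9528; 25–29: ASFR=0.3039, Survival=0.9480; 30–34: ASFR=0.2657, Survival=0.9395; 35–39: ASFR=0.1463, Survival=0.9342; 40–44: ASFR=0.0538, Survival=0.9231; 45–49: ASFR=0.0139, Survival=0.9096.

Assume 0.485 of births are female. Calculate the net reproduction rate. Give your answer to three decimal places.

2.752

Proportion female at birth = 0.485.
Weighting each age-specific rate by interval width and survival:
  15–19: 5 × 0.1290 × 0.9614 = 0.62010
  20–24: 5 × 0.2878 × 0.9528 = 1.37108
  25–29: 5 × 0.3039 × 0.9480 = 1.44049
  30–34: 5 × 0.2657 × 0.9395 = 1.24813
  35–39: 5 × 0.1463 × 0.9342 = 0.68337
  40–44: 5 × 0.0538 × 0.9231 = 0.24831
  45–49: 5 × 0.0139 × 0.9096 = 0.06322
Sum = 5.67470
NRR = 0.485 × 5.67470 = 2.75223
An NRR exceeding 1 indicates intrinsic growth under these rates.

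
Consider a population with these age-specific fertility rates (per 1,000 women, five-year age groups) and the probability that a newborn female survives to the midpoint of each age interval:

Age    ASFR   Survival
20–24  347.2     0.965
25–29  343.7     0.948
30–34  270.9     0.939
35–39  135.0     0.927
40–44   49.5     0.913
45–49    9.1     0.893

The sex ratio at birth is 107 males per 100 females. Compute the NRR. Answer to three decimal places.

Proportion female at birth = 100 / (100 + 107) = 0.48309.
Each age group contributes 5 × ASFR × survival:
  20–24: 5 × 347.2/1000 × 0.965 = 1.67524
  25–29: 5 × 343.7/1000 × 0.948 = 1.62914
  30–34: 5 × 270.9/1000 × 0.939 = 1.27188
  35–39: 5 × 135.0/1000 × 0.927 = 0.62573
  40–44: 5 × 49.5/1000 × 0.913 = 0.22597
  45–49: 5 × 9.1/1000 × 0.893 = 0.04063
Sum = 5.46859
NRR = 0.48309 × 5.46859 = 2.64182
An NRR exceeding 1 indicates intrinsic growth under these rates.

2.642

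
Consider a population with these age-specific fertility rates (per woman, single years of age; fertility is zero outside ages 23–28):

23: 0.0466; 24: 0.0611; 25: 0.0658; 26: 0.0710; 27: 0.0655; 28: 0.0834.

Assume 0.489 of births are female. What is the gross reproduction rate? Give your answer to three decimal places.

0.192

Proportion female at birth = 0.489.
Sum of ASFRs = 0.0466 + 0.0611 + 0.0658 + 0.0710 + 0.0655 + 0.0834 = 0.3934
TFR = 0.3934
GRR = 0.489 × 0.3934 = 0.19237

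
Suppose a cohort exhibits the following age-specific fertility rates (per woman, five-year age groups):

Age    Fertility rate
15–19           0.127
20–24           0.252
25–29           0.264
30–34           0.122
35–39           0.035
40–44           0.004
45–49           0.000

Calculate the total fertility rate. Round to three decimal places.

4.020

Sum of ASFRs = 0.127 + 0.252 + 0.264 + 0.122 + 0.035 + 0.004 + 0.000 = 0.804
TFR = 5 × 0.804 = 4.02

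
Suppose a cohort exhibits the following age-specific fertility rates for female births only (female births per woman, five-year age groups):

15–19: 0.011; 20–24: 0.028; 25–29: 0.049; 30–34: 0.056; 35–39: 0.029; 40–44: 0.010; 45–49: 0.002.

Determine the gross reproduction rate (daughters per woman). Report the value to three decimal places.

0.925

Sum of female ASFRs = 0.011 + 0.028 + 0.049 + 0.056 + 0.029 + 0.010 + 0.002 = 0.185
GRR = 5 × 0.185 = 0.925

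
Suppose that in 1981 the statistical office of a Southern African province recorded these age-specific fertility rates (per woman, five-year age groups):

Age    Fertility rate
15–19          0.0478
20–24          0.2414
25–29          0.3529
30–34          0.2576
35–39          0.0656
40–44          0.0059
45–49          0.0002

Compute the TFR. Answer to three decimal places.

Sum of ASFRs = 0.0478 + 0.2414 + 0.3529 + 0.2576 + 0.0656 + 0.0059 + 0.0002 = 0.9714
TFR = 5 × 0.9714 = 4.857

4.857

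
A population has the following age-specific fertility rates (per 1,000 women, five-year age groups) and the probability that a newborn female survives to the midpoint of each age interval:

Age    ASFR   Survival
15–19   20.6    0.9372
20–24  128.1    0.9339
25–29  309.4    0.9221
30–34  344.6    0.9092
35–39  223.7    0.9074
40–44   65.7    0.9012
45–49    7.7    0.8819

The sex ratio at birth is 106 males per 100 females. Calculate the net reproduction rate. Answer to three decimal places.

Proportion female at birth = 100 / (100 + 106) = 0.48544.
Each age group contributes 5 × ASFR × survival:
  15–19: 5 × 20.6/1000 × 0.9372 = 0.09653
  20–24: 5 × 128.1/1000 × 0.9339 = 0.59816
  25–29: 5 × 309.4/1000 × 0.9221 = 1.42649
  30–34: 5 × 344.6/1000 × 0.9092 = 1.56655
  35–39: 5 × 223.7/1000 × 0.9074 = 1.01493
  40–44: 5 × 65.7/1000 × 0.9012 = 0.29604
  45–49: 5 × 7.7/1000 × 0.8819 = 0.03395
Sum = 5.03265
NRR = 0.48544 × 5.03265 = 2.44305
NRR > 1, so each generation more than replaces itself.

2.443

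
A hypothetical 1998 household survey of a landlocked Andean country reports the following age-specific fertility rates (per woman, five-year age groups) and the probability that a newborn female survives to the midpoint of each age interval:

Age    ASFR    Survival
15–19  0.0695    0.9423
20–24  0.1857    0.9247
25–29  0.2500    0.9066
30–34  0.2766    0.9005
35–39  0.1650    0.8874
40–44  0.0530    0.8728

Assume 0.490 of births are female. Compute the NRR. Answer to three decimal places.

2.219

Proportion female at birth = 0.490.
Per-age-group product (5 × ASFR × survival probability):
  15–19: 5 × 0.0695 × 0.9423 = 0.32745
  20–24: 5 × 0.1857 × 0.9247 = 0.85858
  25–29: 5 × 0.2500 × 0.9066 = 1.13325
  30–34: 5 × 0.2766 × 0.9005 = 1.24539
  35–39: 5 × 0.1650 × 0.8874 = 0.73211
  40–44: 5 × 0.0530 × 0.8728 = 0.23129
Sum = 4.52807
NRR = 0.490 × 4.52807 = 2.21875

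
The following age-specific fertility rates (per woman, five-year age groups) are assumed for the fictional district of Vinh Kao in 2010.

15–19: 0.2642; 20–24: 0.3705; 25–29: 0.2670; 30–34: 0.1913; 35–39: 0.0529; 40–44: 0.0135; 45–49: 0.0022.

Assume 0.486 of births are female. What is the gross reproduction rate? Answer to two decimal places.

2.82

Proportion female at birth = 0.486.
Sum of ASFRs = 0.2642 + 0.3705 + 0.2670 + 0.1913 + 0.0529 + 0.0135 + 0.0022 = 1.1616
TFR = 5 × 1.1616 = 5.808
GRR = 0.486 × 5.808 = 2.82269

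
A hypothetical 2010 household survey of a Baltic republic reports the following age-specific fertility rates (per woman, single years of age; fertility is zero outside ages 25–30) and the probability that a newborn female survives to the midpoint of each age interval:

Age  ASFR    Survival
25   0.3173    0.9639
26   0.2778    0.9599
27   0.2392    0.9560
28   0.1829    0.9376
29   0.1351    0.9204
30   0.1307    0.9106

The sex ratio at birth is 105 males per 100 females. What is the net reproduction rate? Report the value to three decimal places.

Proportion female at birth = 100 / (100 + 105) = 0.48780.
Each age group contributes 1 × ASFR × survival:
  25: 1 × 0.3173 × 0.9639 = 0.30585
  26: 1 × 0.2778 × 0.9599 = 0.26666
  27: 1 × 0.2392 × 0.9560 = 0.22868
  28: 1 × 0.1829 × 0.9376 = 0.17149
  29: 1 × 0.1351 × 0.9204 = 0.12435
  30: 1 × 0.1307 × 0.9106 = 0.11902
Sum = 1.21605
NRR = 0.48780 × 1.21605 = 0.59319

0.593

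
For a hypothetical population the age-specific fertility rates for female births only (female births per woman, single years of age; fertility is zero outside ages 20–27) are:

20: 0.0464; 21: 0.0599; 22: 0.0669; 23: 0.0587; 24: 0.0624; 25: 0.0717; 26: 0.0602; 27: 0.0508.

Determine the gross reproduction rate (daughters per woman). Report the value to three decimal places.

Sum of female ASFRs = 0.0464 + 0.0599 + 0.0669 + 0.0587 + 0.0624 + 0.0717 + 0.0602 + 0.0508 = 0.4770
GRR = 0.477

0.477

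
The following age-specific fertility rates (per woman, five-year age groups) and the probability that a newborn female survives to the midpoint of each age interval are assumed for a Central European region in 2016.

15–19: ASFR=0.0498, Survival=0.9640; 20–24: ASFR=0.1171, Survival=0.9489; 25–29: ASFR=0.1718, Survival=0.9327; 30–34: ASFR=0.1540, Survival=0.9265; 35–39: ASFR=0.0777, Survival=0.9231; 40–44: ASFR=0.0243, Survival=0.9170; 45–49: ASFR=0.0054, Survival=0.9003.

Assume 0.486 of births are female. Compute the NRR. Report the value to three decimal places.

1.363

Proportion female at birth = 0.486.
Survival-weighted fertility by age (5·fₓ·Sₓ):
  15–19: 5 × 0.0498 × 0.9640 = 0.24004
  20–24: 5 × 0.1171 × 0.9489 = 0.55558
  25–29: 5 × 0.1718 × 0.9327 = 0.80119
  30–34: 5 × 0.1540 × 0.9265 = 0.71341
  35–39: 5 × 0.0777 × 0.9231 = 0.35862
  40–44: 5 × 0.0243 × 0.9170 = 0.11142
  45–49: 5 × 0.0054 × 0.9003 = 0.02431
Sum = 2.80457
NRR = 0.486 × 2.80457 = 1.36302
An NRR exceeding 1 indicates intrinsic growth under these rates.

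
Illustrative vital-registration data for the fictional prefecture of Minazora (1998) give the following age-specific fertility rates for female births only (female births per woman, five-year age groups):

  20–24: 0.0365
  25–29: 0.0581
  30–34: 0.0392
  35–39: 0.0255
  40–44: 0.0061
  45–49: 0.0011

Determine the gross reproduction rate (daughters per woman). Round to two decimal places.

0.83

Sum of female ASFRs = 0.0365 + 0.0581 + 0.0392 + 0.0255 + 0.0061 + 0.0011 = 0.1665
GRR = 5 × 0.1665 = 0.8325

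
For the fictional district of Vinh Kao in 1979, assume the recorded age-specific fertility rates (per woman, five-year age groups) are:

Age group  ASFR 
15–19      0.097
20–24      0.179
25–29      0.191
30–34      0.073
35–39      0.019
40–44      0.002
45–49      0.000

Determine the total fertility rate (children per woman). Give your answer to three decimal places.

2.805

Sum of ASFRs = 0.097 + 0.179 + 0.191 + 0.073 + 0.019 + 0.002 + 0.000 = 0.561
TFR = 5 × 0.561 = 2.805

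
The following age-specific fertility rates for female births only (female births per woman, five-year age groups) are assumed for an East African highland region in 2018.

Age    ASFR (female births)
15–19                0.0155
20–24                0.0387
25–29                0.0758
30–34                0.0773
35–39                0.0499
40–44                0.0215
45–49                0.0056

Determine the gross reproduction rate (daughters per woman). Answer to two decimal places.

1.42

Sum of female ASFRs = 0.0155 + 0.0387 + 0.0758 + 0.0773 + 0.0499 + 0.0215 + 0.0056 = 0.2843
GRR = 5 × 0.2843 = 1.4215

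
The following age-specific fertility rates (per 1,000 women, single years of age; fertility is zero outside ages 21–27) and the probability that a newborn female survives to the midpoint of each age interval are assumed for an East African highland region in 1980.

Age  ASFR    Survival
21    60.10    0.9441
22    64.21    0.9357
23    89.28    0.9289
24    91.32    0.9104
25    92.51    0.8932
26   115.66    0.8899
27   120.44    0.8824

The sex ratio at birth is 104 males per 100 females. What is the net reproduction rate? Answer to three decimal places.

0.282

Proportion female at birth = 100 / (100 + 104) = 0.49020.
Weighting each age-specific rate by interval width and survival:
  21: 1 × 60.10/1000 × 0.9441 = 0.05674
  22: 1 × 64.21/1000 × 0.9357 = 0.06008
  23: 1 × 89.28/1000 × 0.9289 = 0.08293
  24: 1 × 91.32/1000 × 0.9104 = 0.08314
  25: 1 × 92.51/1000 × 0.8932 = 0.08263
  26: 1 × 115.66/1000 × 0.8899 = 0.10293
  27: 1 × 120.44/1000 × 0.8824 = 0.10628
Sum = 0.57473
NRR = 0.49020 × 0.57473 = 0.28173
With NRR below 1 the population is below replacement fertility.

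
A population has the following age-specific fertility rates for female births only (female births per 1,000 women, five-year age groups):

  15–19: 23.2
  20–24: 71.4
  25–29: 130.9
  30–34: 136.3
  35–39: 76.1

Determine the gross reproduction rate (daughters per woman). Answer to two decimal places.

2.19

Sum of female ASFRs = 23.2 + 71.4 + 130.9 + 136.3 + 76.1 = 437.9
GRR = 5 × 437.9 / 1000 = 2.1895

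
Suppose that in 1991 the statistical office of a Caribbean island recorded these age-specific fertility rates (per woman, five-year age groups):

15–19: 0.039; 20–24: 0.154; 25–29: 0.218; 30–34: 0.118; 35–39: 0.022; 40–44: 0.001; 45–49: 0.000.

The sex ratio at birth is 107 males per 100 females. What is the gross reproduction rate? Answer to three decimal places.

1.333

Proportion female at birth = 100 / (100 + 107) = 0.48309.
Sum of ASFRs = 0.039 + 0.154 + 0.218 + 0.118 + 0.022 + 0.001 + 0.000 = 0.552
TFR = 5 × 0.552 = 2.76
GRR = 0.48309 × 2.76 = 1.33333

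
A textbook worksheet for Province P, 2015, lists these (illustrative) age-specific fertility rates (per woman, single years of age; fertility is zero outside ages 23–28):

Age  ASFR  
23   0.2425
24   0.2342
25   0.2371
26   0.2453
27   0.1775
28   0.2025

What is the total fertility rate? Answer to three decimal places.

1.339

Sum of ASFRs = 0.2425 + 0.2342 + 0.2371 + 0.2453 + 0.1775 + 0.2025 = 1.3391
TFR = 1.3391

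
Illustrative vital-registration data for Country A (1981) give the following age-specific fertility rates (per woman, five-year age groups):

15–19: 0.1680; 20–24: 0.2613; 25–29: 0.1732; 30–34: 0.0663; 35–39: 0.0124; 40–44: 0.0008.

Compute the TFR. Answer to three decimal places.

3.410

Sum of ASFRs = 0.1680 + 0.2613 + 0.1732 + 0.0663 + 0.0124 + 0.0008 = 0.6820
TFR = 5 × 0.6820 = 3.41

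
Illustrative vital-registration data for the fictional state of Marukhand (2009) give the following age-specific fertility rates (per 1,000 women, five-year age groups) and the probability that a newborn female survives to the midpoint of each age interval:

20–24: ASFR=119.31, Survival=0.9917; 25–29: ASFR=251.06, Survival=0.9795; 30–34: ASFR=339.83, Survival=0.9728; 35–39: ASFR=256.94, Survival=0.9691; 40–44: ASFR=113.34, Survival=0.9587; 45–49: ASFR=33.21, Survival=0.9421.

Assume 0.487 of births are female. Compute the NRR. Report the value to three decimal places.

2.639

Proportion female at birth = 0.487.
Per-age-group product (5 × ASFR × survival probability):
  20–24: 5 × 119.31/1000 × 0.9917 = 0.59160
  25–29: 5 × 251.06/1000 × 0.9795 = 1.22957
  30–34: 5 × 339.83/1000 × 0.9728 = 1.65293
  35–39: 5 × 256.94/1000 × 0.9691 = 1.24500
  40–44: 5 × 113.34/1000 × 0.9587 = 0.54330
  45–49: 5 × 33.21/1000 × 0.9421 = 0.15644
Sum = 5.41884
NRR = 0.487 × 5.41884 = 2.63898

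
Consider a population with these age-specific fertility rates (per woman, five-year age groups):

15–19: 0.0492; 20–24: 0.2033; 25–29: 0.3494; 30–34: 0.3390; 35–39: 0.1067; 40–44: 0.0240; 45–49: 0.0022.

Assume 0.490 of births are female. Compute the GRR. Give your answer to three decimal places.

2.631

Proportion female at birth = 0.490.
Sum of ASFRs = 0.0492 + 0.2033 + 0.3494 + 0.3390 + 0.1067 + 0.0240 + 0.0022 = 1.0738
TFR = 5 × 1.0738 = 5.369
GRR = 0.490 × 5.369 = 2.63081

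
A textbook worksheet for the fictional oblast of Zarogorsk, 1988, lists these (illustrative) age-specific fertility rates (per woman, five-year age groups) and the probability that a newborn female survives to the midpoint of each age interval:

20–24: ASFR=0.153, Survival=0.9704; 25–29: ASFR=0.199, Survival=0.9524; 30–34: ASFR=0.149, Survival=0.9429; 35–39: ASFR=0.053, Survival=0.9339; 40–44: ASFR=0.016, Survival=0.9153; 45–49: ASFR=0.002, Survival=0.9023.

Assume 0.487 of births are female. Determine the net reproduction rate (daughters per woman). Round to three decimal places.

1.326

Proportion female at birth = 0.487.
Survival-weighted fertility by age (5·fₓ·Sₓ):
  20–24: 5 × 0.153 × 0.9704 = 0.74236
  25–29: 5 × 0.199 × 0.9524 = 0.94764
  30–34: 5 × 0.149 × 0.9429 = 0.70246
  35–39: 5 × 0.053 × 0.9339 = 0.24748
  40–44: 5 × 0.016 × 0.9153 = 0.07322
  45–49: 5 × 0.002 × 0.9023 = 0.00902
Sum = 2.72218
NRR = 0.487 × 2.72218 = 1.32570
With NRR above 1 the population is above replacement fertility.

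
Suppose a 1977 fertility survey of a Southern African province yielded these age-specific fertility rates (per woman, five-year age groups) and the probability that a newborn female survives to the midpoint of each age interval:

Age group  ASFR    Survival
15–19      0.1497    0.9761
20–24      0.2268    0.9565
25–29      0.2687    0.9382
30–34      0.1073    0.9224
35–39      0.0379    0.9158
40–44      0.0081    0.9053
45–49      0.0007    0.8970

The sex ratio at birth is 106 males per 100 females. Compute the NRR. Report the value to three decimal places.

Proportion female at birth = 100 / (100 + 106) = 0.48544.
Survival-weighted fertility by age (5·fₓ·Sₓ):
  15–19: 5 × 0.1497 × 0.9761 = 0.73061
  20–24: 5 × 0.2268 × 0.9565 = 1.08467
  25–29: 5 × 0.2687 × 0.9382 = 1.26047
  30–34: 5 × 0.1073 × 0.9224 = 0.49487
  35–39: 5 × 0.0379 × 0.9158 = 0.17354
  40–44: 5 × 0.0081 × 0.9053 = 0.03666
  45–49: 5 × 0.0007 × 0.8970 = 0.00314
Sum = 3.78396
NRR = 0.48544 × 3.78396 = 1.83689

1.837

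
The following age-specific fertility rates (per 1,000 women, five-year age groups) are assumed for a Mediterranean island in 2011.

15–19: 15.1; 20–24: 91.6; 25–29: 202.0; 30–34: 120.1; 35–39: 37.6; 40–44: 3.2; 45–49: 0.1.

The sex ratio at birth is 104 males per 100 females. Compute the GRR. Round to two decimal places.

1.15

Proportion female at birth = 100 / (100 + 104) = 0.49020.
Sum of ASFRs = 15.1 + 91.6 + 202.0 + 120.1 + 37.6 + 3.2 + 0.1 = 469.7
TFR = 5 × 469.7 / 1000 = 2.3485
GRR = 0.49020 × 2.3485 = 1.15123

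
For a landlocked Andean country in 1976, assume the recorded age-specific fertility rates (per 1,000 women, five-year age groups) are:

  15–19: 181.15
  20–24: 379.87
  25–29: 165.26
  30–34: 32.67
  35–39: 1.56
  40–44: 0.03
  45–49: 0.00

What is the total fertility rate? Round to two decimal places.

Sum of ASFRs = 181.15 + 379.87 + 165.26 + 32.67 + 1.56 + 0.03 + 0.00 = 760.54
TFR = 5 × 760.54 / 1000 = 3.8027

3.80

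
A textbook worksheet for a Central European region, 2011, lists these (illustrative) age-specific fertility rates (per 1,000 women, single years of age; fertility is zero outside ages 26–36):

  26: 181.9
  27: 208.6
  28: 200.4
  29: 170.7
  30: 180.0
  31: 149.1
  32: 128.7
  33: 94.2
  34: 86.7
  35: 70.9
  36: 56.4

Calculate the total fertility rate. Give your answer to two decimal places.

Sum of ASFRs = 181.9 + 208.6 + 200.4 + 170.7 + 180.0 + 149.1 + 128.7 + 94.2 + 86.7 + 70.9 + 56.4 = 1527.6
TFR = 1527.6 / 1000 = 1.5276

1.53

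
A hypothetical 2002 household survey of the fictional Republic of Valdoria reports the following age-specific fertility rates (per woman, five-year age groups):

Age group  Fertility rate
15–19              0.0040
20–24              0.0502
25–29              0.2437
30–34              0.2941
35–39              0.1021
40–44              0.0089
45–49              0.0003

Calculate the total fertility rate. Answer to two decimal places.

3.52

Sum of ASFRs = 0.0040 + 0.0502 + 0.2437 + 0.2941 + 0.1021 + 0.0089 + 0.0003 = 0.7033
TFR = 5 × 0.7033 = 3.5165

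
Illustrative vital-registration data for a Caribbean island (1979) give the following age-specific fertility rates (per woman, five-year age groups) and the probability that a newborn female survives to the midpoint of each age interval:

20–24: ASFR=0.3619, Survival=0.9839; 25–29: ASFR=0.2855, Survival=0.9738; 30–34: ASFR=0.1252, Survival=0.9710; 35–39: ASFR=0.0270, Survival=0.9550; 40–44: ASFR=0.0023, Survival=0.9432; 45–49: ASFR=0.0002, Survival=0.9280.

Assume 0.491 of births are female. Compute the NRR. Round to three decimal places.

1.924

Proportion female at birth = 0.491.
Each age group contributes 5 × ASFR × survival:
  20–24: 5 × 0.3619 × 0.9839 = 1.78037
  25–29: 5 × 0.2855 × 0.9738 = 1.39010
  30–34: 5 × 0.1252 × 0.9710 = 0.60785
  35–39: 5 × 0.0270 × 0.9550 = 0.12893
  40–44: 5 × 0.0023 × 0.9432 = 0.01085
  45–49: 5 × 0.0002 × 0.9280 = 0.00093
Sum = 3.91903
NRR = 0.491 × 3.91903 = 1.92424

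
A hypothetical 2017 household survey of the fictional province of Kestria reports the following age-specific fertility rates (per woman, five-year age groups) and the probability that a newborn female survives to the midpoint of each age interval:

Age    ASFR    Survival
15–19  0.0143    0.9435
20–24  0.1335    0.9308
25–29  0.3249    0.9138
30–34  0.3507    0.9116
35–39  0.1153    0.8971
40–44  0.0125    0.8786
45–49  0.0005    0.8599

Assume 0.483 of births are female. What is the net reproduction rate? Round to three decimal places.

Proportion female at birth = 0.483.
Weighting each age-specific rate by interval width and survival:
  15–19: 5 × 0.0143 × 0.9435 = 0.06746
  20–24: 5 × 0.1335 × 0.9308 = 0.62131
  25–29: 5 × 0.3249 × 0.9138 = 1.48447
  30–34: 5 × 0.3507 × 0.9116 = 1.59849
  35–39: 5 × 0.1153 × 0.8971 = 0.51718
  40–44: 5 × 0.0125 × 0.8786 = 0.05491
  45–49: 5 × 0.0005 × 0.8599 = 0.00215
Sum = 4.34597
NRR = 0.483 × 4.34597 = 2.09910
An NRR exceeding 1 indicates intrinsic growth under these rates.

2.099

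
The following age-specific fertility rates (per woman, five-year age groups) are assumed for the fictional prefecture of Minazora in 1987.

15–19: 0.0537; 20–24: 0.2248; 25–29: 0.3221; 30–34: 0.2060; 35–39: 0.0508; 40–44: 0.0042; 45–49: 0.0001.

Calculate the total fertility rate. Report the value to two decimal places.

Sum of ASFRs = 0.0537 + 0.2248 + 0.3221 + 0.2060 + 0.0508 + 0.0042 + 0.0001 = 0.8617
TFR = 5 × 0.8617 = 4.3085

4.31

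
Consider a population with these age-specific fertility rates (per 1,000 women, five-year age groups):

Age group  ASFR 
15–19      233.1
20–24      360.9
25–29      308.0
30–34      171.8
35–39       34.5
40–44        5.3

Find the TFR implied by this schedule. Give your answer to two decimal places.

5.57

Sum of ASFRs = 233.1 + 360.9 + 308.0 + 171.8 + 34.5 + 5.3 = 1113.6
TFR = 5 × 1113.6 / 1000 = 5.568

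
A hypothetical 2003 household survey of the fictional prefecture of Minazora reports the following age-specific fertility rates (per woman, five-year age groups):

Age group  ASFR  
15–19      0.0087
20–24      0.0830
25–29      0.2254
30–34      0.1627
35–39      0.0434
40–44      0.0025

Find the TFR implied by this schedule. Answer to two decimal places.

Sum of ASFRs = 0.0087 + 0.0830 + 0.2254 + 0.1627 + 0.0434 + 0.0025 = 0.5257
TFR = 5 × 0.5257 = 2.6285

2.63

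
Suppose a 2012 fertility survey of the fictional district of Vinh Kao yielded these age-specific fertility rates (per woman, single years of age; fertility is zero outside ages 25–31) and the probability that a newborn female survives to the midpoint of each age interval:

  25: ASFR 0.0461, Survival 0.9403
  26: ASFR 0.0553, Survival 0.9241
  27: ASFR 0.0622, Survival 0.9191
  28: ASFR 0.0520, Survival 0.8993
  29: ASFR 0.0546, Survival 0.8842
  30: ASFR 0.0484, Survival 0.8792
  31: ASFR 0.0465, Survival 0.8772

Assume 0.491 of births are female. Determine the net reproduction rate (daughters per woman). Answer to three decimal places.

Proportion female at birth = 0.491.
Weighting each age-specific rate by interval width and survival:
  25: 1 × 0.0461 × 0.9403 = 0.04335
  26: 1 × 0.0553 × 0.9241 = 0.05110
  27: 1 × 0.0622 × 0.9191 = 0.05717
  28: 1 × 0.0520 × 0.8993 = 0.04676
  29: 1 × 0.0546 × 0.8842 = 0.04828
  30: 1 × 0.0484 × 0.8792 = 0.04255
  31: 1 × 0.0465 × 0.8772 = 0.04079
Sum = 0.33000
NRR = 0.491 × 0.33000 = 0.16203
With NRR below 1 the population is below replacement fertility.

0.162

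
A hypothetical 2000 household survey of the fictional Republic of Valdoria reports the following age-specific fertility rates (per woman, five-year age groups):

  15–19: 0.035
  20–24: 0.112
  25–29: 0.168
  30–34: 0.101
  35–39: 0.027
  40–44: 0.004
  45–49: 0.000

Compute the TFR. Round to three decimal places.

Sum of ASFRs = 0.035 + 0.112 + 0.168 + 0.101 + 0.027 + 0.004 + 0.000 = 0.447
TFR = 5 × 0.447 = 2.235

2.235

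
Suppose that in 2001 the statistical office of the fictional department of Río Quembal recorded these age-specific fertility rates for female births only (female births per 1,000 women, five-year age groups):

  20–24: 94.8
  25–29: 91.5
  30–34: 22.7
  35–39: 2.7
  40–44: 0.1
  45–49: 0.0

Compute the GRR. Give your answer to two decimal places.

1.06

Sum of female ASFRs = 94.8 + 91.5 + 22.7 + 2.7 + 0.1 + 0.0 = 211.8
GRR = 5 × 211.8 / 1000 = 1.059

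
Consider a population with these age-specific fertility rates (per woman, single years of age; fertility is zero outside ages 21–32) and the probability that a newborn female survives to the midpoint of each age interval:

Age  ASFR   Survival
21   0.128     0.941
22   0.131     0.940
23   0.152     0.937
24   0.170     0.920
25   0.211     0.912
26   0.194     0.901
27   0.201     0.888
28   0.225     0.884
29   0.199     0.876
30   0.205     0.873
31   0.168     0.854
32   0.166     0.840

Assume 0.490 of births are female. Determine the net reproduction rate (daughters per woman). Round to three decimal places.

Proportion female at birth = 0.490.
Each age group contributes 1 × ASFR × survival:
  21: 1 × 0.128 × 0.941 = 0.12045
  22: 1 × 0.131 × 0.940 = 0.12314
  23: 1 × 0.152 × 0.937 = 0.14242
  24: 1 × 0.170 × 0.920 = 0.15640
  25: 1 × 0.211 × 0.912 = 0.19243
  26: 1 × 0.194 × 0.901 = 0.17479
  27: 1 × 0.201 × 0.888 = 0.17849
  28: 1 × 0.225 × 0.884 = 0.19890
  29: 1 × 0.199 × 0.876 = 0.17432
  30: 1 × 0.205 × 0.873 = 0.17897
  31: 1 × 0.168 × 0.854 = 0.14347
  32: 1 × 0.166 × 0.840 = 0.13944
Sum = 1.92322
NRR = 0.490 × 1.92322 = 0.94238
An NRR under 1 implies long-run decline under these rates.

0.942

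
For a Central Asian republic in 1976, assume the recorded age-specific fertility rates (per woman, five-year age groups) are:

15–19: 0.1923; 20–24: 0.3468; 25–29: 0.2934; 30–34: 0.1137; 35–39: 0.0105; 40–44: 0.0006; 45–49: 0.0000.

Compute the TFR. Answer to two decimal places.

4.79

Sum of ASFRs = 0.1923 + 0.3468 + 0.2934 + 0.1137 + 0.0105 + 0.0006 + 0.0000 = 0.9573
TFR = 5 × 0.9573 = 4.7865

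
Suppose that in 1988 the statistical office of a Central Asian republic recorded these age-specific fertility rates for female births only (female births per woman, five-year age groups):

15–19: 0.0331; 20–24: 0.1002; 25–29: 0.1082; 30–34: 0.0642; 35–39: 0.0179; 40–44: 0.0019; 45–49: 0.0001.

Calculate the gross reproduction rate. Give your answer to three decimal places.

Sum of female ASFRs = 0.0331 + 0.1002 + 0.1082 + 0.0642 + 0.0179 + 0.0019 + 0.0001 = 0.3256
GRR = 5 × 0.3256 = 1.628

1.628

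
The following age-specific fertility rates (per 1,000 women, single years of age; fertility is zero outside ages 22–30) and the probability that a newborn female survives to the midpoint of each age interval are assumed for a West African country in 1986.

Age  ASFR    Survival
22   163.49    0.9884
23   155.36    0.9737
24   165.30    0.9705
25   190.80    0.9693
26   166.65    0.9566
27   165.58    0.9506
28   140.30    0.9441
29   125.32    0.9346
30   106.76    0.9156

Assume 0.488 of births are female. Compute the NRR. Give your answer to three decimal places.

Proportion female at birth = 0.488.
Survival-weighted fertility by age (1·fₓ·Sₓ):
  22: 1 × 163.49/1000 × 0.9884 = 0.16159
  23: 1 × 155.36/1000 × 0.9737 = 0.15127
  24: 1 × 165.30/1000 × 0.9705 = 0.16042
  25: 1 × 190.80/1000 × 0.9693 = 0.18494
  26: 1 × 166.65/1000 × 0.9566 = 0.15942
  27: 1 × 165.58/1000 × 0.9506 = 0.15740
  28: 1 × 140.30/1000 × 0.9441 = 0.13246
  29: 1 × 125.32/1000 × 0.9346 = 0.11712
  30: 1 × 106.76/1000 × 0.9156 = 0.09775
Sum = 1.32237
NRR = 0.488 × 1.32237 = 0.64532

0.645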